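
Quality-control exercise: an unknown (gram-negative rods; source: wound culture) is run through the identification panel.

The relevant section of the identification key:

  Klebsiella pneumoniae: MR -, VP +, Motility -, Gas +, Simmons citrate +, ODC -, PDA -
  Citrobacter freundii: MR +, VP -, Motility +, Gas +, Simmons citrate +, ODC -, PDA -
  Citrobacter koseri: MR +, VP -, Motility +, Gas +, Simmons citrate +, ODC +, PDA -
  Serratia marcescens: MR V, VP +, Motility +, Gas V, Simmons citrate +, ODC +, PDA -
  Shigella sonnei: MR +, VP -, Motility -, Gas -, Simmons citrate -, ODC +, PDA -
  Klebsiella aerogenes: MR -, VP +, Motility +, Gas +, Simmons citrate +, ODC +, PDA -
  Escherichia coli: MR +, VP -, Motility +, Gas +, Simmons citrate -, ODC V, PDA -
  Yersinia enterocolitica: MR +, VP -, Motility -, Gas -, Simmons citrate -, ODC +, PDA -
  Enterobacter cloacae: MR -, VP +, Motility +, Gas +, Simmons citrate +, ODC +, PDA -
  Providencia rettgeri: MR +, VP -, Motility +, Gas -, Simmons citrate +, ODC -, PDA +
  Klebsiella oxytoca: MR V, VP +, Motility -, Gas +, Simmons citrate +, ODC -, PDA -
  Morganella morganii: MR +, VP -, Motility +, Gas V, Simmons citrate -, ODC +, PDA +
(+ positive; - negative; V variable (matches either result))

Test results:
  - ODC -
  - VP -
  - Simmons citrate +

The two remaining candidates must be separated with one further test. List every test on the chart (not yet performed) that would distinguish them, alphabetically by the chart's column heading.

Gas, PDA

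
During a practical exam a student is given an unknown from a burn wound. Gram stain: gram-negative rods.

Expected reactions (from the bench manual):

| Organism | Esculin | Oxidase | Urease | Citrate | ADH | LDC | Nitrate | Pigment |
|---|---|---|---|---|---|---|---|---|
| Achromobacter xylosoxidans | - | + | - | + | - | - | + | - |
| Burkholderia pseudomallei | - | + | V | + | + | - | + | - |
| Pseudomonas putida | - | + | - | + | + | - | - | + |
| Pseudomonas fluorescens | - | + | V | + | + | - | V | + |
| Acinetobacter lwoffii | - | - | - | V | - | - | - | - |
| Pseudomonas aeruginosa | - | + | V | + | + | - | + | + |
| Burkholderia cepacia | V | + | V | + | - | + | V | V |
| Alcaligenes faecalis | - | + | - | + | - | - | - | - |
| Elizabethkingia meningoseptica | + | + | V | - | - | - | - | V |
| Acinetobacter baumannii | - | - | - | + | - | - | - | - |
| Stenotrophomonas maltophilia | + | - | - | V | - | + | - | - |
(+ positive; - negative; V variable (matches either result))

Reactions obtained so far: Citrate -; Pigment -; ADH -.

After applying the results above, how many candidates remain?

Citrate -: excludes 8 organisms — 3 left.
ADH -: all 3 remaining candidates are consistent.
Pigment -: all 3 remaining candidates are consistent.
Still consistent: Acinetobacter lwoffii, Elizabethkingia meningoseptica, Stenotrophomonas maltophilia.

3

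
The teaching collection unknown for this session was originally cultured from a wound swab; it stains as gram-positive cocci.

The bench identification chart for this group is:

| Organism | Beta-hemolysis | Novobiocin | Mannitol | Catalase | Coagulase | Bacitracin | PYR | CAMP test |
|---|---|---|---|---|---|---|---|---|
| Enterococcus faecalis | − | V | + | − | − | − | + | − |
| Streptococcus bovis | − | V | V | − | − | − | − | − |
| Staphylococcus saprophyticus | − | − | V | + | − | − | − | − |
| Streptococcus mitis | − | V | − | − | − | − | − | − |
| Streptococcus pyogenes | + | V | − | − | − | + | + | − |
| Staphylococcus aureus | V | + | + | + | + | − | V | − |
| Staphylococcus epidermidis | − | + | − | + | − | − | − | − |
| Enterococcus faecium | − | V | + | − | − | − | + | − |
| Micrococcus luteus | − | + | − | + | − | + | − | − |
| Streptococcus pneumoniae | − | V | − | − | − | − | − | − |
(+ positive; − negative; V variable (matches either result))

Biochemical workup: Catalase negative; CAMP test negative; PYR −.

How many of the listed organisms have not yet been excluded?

3

Catalase −: excludes Staphylococcus saprophyticus, Staphylococcus aureus, Staphylococcus epidermidis, Micrococcus luteus — 6 left.
PYR −: excludes Enterococcus faecalis, Streptococcus pyogenes, Enterococcus faecium — 3 left.
CAMP test −: all 3 remaining candidates are consistent.
Still consistent: Streptococcus bovis, Streptococcus mitis, Streptococcus pneumoniae.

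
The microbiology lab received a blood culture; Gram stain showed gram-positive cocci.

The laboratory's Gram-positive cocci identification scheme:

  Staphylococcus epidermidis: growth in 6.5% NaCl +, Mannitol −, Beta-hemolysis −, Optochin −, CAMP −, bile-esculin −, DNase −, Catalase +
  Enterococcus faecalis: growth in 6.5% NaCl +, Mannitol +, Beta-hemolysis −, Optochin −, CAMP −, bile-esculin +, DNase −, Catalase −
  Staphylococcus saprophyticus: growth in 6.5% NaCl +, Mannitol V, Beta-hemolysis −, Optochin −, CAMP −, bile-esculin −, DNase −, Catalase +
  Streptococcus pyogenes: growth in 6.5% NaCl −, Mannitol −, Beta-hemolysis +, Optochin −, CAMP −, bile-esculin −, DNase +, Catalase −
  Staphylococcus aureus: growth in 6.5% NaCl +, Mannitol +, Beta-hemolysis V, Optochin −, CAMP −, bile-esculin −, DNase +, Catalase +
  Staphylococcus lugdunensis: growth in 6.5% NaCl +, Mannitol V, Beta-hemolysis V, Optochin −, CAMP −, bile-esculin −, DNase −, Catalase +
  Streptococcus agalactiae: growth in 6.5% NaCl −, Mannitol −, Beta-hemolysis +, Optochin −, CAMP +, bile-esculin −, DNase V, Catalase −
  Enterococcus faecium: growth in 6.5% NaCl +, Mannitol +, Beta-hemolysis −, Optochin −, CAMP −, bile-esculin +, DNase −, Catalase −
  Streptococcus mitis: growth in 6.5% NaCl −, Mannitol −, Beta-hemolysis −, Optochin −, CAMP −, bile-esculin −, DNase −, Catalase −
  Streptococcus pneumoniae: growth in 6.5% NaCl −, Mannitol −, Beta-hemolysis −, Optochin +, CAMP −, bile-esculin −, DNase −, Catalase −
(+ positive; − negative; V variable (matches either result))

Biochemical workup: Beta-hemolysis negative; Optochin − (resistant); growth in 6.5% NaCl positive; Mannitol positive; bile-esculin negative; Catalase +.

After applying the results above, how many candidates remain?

3

Beta-hemolysis −: excludes Streptococcus pyogenes, Streptococcus agalactiae — 8 left.
Catalase +: excludes Enterococcus faecalis, Enterococcus faecium, Streptococcus mitis, Streptococcus pneumoniae — 4 left.
Optochin −: all 4 remaining candidates are consistent.
bile-esculin −: all 4 remaining candidates are consistent.
growth in 6.5% NaCl +: all 4 remaining candidates are consistent.
Mannitol +: excludes Staphylococcus epidermidis — 3 left.
Still consistent: Staphylococcus aureus, Staphylococcus lugdunensis, Staphylococcus saprophyticus.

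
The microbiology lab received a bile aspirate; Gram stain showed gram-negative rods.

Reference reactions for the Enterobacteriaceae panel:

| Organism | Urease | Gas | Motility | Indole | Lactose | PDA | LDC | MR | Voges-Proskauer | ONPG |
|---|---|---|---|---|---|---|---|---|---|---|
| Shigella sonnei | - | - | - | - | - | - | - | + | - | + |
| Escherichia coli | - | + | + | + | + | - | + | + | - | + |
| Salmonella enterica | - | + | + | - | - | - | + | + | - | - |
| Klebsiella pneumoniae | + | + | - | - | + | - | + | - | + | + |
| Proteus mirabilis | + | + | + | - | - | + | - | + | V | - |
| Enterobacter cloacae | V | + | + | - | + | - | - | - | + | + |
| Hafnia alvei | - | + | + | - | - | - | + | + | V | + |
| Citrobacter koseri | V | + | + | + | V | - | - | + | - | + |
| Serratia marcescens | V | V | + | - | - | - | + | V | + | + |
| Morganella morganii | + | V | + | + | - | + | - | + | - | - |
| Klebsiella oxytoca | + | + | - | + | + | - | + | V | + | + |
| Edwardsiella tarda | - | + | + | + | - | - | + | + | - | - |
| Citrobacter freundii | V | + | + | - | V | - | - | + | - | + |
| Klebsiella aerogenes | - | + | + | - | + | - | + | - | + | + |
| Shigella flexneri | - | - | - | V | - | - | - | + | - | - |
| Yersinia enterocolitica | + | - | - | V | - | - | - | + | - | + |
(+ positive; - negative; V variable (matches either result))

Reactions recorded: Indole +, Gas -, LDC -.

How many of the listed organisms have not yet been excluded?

Gas -: excludes 11 organisms — 5 left.
Indole +: excludes Shigella sonnei, Serratia marcescens — 3 left.
LDC -: all 3 remaining candidates are consistent.
Still consistent: Morganella morganii, Shigella flexneri, Yersinia enterocolitica.

3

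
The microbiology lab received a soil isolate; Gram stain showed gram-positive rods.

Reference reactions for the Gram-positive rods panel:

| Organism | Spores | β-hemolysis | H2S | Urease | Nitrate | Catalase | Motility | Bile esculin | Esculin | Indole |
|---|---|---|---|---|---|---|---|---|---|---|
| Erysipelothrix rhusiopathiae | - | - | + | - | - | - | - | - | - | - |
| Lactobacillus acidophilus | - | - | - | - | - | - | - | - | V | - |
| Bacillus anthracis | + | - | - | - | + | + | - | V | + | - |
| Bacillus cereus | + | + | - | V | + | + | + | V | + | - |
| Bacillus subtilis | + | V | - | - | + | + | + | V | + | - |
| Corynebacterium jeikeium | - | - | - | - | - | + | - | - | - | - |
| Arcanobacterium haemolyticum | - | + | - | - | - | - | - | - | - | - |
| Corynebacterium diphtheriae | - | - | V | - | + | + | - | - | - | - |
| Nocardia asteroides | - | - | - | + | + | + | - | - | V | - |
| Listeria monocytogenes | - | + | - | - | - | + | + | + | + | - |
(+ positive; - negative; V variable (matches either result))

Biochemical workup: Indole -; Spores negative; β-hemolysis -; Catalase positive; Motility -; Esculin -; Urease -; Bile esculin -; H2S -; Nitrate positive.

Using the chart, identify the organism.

Urease -: excludes Nocardia asteroides — 9 left.
Motility -: excludes Bacillus cereus, Bacillus subtilis, Listeria monocytogenes — 6 left.
β-hemolysis -: excludes Arcanobacterium haemolyticum — 5 left.
Spores -: excludes Bacillus anthracis — 4 left.
Nitrate +: excludes Erysipelothrix rhusiopathiae, Lactobacillus acidophilus, Corynebacterium jeikeium — 1 left.
Bile esculin -: the one remaining candidate is consistent.
Esculin -: the one remaining candidate is consistent.
H2S -: the one remaining candidate is consistent.
Indole -: the one remaining candidate is consistent.
Catalase +: the one remaining candidate is consistent.

Corynebacterium diphtheriae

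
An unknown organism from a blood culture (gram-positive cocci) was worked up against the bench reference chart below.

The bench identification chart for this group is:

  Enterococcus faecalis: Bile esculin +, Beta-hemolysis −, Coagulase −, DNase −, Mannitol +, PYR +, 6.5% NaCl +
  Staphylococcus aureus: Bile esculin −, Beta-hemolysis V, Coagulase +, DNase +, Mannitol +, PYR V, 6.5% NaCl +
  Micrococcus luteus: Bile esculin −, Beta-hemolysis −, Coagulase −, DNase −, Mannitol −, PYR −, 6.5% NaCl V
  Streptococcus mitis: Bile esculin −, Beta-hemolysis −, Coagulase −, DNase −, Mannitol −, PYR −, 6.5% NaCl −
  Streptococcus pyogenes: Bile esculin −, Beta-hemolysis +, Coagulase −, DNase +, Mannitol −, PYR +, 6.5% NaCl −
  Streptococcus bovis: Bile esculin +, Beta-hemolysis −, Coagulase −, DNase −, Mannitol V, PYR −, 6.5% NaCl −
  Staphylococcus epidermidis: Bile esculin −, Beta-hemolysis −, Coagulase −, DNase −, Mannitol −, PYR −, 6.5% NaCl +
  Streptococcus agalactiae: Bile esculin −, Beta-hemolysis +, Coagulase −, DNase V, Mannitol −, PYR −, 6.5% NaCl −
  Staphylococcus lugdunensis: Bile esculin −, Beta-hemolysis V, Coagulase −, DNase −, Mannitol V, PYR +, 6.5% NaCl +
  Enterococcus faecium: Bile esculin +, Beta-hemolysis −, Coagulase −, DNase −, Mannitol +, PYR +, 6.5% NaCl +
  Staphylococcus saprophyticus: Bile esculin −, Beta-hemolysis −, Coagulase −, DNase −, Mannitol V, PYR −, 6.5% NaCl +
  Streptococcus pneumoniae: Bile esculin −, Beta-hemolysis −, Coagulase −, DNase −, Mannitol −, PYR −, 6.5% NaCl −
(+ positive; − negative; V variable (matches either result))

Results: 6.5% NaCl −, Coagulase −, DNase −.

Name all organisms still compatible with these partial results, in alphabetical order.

Micrococcus luteus, Streptococcus agalactiae, Streptococcus bovis, Streptococcus mitis, Streptococcus pneumoniae

Coagulase −: excludes Staphylococcus aureus — 11 left.
DNase −: excludes Streptococcus pyogenes — 10 left.
6.5% NaCl −: excludes 5 organisms — 5 left.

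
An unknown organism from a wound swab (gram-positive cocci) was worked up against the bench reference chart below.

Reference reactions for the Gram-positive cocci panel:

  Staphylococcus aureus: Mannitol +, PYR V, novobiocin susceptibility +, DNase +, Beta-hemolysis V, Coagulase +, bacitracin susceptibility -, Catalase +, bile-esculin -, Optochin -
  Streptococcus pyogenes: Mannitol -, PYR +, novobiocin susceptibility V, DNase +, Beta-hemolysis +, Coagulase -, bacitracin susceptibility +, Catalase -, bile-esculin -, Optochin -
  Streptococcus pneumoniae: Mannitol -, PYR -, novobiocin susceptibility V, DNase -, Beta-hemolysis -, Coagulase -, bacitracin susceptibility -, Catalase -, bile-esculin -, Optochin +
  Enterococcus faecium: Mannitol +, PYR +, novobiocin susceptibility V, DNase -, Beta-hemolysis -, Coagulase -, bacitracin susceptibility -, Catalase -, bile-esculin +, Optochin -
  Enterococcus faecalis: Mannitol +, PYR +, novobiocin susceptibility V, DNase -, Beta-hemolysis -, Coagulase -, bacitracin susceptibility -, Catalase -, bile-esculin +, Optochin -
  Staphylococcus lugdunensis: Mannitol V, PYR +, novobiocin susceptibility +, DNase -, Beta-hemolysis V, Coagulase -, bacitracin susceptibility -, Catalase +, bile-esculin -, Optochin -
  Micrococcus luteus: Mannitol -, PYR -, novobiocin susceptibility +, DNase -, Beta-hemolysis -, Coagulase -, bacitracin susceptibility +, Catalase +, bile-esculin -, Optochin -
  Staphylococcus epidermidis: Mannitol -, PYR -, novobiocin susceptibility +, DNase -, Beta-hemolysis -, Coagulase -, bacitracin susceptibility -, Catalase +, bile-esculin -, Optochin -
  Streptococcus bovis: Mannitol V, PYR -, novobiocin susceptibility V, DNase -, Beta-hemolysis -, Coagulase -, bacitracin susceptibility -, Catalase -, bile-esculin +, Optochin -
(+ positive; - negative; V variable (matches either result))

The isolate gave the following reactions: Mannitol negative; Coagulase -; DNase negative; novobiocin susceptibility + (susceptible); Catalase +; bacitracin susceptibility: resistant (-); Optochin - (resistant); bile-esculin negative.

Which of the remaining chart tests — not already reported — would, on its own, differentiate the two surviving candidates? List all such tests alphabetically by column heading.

DNase -: excludes Staphylococcus aureus, Streptococcus pyogenes — 7 left.
Coagulase -: all 7 remaining candidates are consistent.
novobiocin susceptibility +: all 7 remaining candidates are consistent.
bile-esculin -: excludes Enterococcus faecium, Enterococcus faecalis, Streptococcus bovis — 4 left.
Optochin -: excludes Streptococcus pneumoniae — 3 left.
Catalase +: all 3 remaining candidates are consistent.
Mannitol -: all 3 remaining candidates are consistent.
bacitracin susceptibility -: excludes Micrococcus luteus — 2 left.
Two candidates remain: Staphylococcus epidermidis and Staphylococcus lugdunensis.
  PYR: Staphylococcus epidermidis -, Staphylococcus lugdunensis + — discriminates.
  Beta-hemolysis: - vs V — variable for at least one, does not separate.

PYR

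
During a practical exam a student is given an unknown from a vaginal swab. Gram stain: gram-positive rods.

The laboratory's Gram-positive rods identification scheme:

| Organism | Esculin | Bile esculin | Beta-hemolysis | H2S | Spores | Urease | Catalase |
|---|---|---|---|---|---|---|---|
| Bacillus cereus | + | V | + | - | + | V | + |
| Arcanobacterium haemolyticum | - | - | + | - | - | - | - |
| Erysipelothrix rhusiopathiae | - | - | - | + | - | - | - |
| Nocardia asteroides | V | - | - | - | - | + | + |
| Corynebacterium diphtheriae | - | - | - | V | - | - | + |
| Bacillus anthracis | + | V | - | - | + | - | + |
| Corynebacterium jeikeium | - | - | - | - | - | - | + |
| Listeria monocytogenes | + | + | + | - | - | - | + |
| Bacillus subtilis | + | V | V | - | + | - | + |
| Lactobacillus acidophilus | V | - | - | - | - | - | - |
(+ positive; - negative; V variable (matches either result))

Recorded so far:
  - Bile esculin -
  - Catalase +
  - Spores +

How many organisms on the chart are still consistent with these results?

3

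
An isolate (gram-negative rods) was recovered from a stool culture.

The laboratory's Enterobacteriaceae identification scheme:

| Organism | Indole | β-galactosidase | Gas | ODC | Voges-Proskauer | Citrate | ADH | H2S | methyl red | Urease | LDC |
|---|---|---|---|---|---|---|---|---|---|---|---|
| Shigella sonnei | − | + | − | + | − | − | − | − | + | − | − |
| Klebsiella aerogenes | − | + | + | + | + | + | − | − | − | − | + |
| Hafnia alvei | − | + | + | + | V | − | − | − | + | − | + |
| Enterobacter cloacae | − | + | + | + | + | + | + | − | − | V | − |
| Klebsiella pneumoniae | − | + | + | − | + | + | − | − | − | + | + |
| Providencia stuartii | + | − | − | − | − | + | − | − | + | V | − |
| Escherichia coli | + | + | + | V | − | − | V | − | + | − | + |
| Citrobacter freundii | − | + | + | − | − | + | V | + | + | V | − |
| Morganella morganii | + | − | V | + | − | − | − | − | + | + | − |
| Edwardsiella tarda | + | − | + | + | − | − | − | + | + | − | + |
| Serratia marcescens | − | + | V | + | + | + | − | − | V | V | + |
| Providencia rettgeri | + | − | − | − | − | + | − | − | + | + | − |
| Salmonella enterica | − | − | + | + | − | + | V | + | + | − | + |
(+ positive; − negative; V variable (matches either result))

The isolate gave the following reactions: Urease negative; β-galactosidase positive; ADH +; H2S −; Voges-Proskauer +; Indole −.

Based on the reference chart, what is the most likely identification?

Voges-Proskauer +: excludes 8 organisms — 5 left.
ADH +: excludes Klebsiella aerogenes, Hafnia alvei, Klebsiella pneumoniae, Serratia marcescens — 1 left.
Urease −: the one remaining candidate is consistent.
β-galactosidase +: the one remaining candidate is consistent.
Indole −: the one remaining candidate is consistent.
H2S −: the one remaining candidate is consistent.

Enterobacter cloacae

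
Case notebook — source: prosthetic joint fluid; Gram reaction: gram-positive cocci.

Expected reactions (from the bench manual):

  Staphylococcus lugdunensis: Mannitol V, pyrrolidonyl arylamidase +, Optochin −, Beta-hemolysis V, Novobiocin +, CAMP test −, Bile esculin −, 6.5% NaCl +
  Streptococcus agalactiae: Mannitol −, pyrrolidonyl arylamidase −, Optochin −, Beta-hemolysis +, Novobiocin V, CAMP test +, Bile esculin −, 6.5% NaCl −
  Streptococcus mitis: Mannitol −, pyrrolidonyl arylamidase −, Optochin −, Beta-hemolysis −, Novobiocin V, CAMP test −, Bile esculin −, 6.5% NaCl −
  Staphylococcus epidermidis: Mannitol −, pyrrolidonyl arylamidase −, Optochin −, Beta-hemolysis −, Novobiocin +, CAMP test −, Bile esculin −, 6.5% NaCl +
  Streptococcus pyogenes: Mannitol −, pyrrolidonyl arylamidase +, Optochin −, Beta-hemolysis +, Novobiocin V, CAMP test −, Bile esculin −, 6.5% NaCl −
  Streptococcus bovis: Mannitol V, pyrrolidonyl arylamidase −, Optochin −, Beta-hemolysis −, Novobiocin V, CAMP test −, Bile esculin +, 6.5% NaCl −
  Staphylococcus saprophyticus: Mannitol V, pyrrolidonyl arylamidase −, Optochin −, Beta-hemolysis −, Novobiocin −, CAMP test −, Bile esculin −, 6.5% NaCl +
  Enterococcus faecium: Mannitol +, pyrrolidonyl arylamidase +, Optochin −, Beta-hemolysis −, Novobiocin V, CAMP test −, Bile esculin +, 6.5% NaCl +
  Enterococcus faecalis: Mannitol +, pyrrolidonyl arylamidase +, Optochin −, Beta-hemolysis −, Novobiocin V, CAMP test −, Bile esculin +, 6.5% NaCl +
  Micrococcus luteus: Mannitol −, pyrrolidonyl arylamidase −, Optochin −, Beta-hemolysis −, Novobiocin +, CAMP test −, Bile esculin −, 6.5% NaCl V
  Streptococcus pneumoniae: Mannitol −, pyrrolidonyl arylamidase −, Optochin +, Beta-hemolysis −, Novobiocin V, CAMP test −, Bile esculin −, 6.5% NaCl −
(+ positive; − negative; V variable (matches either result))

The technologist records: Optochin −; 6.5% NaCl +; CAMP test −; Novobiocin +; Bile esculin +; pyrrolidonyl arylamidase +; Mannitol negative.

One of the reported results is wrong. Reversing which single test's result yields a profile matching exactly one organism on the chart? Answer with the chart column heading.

Bile esculin

As reported, no row in the chart matches all 7 reactions.
Reversing CAMP test → still no organism matches.
Reversing Optochin → still no organism matches.
Reversing 6.5% NaCl → still no organism matches.
Reversing pyrrolidonyl arylamidase → still no organism matches.
Reversing Bile esculin (to −) → unique match: Staphylococcus lugdunensis.
Reversing Mannitol → 2 organisms match (not unique).
Reversing Novobiocin → still no organism matches.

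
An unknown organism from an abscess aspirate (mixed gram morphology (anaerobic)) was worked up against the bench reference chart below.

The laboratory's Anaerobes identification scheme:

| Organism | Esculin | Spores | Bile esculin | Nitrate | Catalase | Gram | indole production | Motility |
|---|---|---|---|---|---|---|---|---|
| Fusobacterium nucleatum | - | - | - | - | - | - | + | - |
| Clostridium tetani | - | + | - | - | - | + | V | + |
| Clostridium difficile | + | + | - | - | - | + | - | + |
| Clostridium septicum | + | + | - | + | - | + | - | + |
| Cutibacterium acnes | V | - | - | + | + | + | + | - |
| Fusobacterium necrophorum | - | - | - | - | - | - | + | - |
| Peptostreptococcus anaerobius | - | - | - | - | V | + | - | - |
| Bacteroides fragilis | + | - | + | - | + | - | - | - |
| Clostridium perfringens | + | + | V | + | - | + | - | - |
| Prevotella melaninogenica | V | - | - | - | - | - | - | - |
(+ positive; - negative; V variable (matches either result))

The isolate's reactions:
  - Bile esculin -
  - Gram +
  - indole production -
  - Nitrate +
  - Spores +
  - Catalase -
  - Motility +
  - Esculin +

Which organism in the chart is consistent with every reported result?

Clostridium septicum

Motility +: excludes 7 organisms — 3 left.
Spores +: all 3 remaining candidates are consistent.
indole production -: all 3 remaining candidates are consistent.
Gram +: all 3 remaining candidates are consistent.
Nitrate +: excludes Clostridium tetani, Clostridium difficile — 1 left.
Esculin +: the one remaining candidate is consistent.
Bile esculin -: the one remaining candidate is consistent.
Catalase -: the one remaining candidate is consistent.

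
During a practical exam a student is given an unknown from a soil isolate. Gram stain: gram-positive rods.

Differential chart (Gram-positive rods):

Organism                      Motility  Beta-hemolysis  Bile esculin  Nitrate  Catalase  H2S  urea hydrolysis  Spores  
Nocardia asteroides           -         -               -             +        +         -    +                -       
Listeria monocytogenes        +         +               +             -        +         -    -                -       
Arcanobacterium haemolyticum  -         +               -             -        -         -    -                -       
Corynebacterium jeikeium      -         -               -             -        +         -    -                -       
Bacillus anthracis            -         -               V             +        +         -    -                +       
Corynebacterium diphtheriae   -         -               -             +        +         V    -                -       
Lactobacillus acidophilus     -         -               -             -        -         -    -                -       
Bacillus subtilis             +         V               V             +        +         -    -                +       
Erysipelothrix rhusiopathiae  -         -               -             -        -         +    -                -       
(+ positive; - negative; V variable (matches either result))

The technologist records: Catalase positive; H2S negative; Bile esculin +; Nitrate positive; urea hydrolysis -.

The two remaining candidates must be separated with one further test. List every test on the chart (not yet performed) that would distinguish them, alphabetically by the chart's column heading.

Motility

Nitrate +: excludes 5 organisms — 4 left.
H2S -: all 4 remaining candidates are consistent.
Catalase +: all 4 remaining candidates are consistent.
urea hydrolysis -: excludes Nocardia asteroides — 3 left.
Bile esculin +: excludes Corynebacterium diphtheriae — 2 left.
Two candidates remain: Bacillus anthracis and Bacillus subtilis.
  Motility: Bacillus anthracis -, Bacillus subtilis + — discriminates.
  Beta-hemolysis: - vs V — variable for at least one, does not separate.
  Spores: + vs + — same for both, does not separate.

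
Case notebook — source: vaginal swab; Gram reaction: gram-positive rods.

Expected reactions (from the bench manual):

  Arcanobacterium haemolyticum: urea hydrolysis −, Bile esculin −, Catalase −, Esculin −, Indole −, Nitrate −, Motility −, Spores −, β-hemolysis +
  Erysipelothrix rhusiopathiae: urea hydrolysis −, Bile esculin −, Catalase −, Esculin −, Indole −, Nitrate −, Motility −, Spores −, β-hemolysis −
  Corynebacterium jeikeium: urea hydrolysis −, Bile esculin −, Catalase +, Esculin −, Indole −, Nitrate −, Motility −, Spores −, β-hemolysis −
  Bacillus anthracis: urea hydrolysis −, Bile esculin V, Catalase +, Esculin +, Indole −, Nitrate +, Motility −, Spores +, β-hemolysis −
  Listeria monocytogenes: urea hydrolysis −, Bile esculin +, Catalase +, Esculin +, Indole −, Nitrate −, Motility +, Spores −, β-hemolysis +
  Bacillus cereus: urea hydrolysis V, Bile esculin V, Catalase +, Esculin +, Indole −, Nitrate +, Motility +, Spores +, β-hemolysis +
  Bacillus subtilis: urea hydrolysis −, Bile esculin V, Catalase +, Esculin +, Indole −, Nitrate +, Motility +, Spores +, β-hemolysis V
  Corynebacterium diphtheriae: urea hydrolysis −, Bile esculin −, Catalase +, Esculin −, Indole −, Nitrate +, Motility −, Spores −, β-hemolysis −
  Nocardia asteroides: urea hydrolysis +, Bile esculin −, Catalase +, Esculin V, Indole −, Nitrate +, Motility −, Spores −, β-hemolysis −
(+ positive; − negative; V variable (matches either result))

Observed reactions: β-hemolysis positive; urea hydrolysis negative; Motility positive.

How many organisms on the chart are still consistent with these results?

3

urea hydrolysis −: excludes Nocardia asteroides — 8 left.
β-hemolysis +: excludes Erysipelothrix rhusiopathiae, Corynebacterium jeikeium, Bacillus anthracis, Corynebacterium diphtheriae — 4 left.
Motility +: excludes Arcanobacterium haemolyticum — 3 left.
Still consistent: Bacillus cereus, Bacillus subtilis, Listeria monocytogenes.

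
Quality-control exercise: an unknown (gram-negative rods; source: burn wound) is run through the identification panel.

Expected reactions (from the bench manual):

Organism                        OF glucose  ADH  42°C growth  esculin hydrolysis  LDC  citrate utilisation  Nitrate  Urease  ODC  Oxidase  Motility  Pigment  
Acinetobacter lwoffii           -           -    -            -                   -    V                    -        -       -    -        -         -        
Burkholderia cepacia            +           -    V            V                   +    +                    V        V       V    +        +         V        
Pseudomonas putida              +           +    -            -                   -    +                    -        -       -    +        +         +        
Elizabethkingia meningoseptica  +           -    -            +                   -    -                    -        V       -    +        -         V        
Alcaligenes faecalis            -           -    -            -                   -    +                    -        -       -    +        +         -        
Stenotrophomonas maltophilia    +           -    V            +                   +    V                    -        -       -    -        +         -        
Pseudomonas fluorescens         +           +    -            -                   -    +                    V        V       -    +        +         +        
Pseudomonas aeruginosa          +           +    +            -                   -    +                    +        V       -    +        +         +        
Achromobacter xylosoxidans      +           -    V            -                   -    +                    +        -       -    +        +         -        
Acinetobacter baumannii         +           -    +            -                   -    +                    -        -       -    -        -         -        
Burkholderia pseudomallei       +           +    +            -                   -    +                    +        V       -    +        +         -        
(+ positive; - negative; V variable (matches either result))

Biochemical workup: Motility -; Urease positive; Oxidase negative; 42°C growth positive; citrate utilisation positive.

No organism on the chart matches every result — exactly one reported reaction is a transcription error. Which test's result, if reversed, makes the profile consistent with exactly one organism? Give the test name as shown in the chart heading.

As reported, no row in the chart matches all 5 reactions.
Reversing Urease (to -) → unique match: Acinetobacter baumannii.
Reversing Oxidase → still no organism matches.
Reversing Motility → still no organism matches.
Reversing 42°C growth → still no organism matches.
Reversing citrate utilisation → still no organism matches.

Urease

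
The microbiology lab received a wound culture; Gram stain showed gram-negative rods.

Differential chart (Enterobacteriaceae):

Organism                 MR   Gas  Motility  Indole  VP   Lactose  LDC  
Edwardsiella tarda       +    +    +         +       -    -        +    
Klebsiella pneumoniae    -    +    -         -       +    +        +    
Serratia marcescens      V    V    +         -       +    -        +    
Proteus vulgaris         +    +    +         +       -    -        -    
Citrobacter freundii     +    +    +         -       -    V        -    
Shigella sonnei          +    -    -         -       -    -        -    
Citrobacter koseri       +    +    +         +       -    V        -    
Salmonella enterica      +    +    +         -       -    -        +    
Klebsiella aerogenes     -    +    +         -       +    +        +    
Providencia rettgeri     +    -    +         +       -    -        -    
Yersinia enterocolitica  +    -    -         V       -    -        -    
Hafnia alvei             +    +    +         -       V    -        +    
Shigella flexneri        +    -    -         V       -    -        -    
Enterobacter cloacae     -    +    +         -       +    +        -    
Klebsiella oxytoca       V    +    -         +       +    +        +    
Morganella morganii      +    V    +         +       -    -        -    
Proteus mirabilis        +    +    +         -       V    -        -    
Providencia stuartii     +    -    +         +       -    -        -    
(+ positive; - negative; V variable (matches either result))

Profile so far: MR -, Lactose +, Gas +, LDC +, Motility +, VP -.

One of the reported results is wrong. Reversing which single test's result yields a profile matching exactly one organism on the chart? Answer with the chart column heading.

As reported, no row in the chart matches all 6 reactions.
Reversing Gas → still no organism matches.
Reversing Motility → still no organism matches.
Reversing LDC → still no organism matches.
Reversing VP (to +) → unique match: Klebsiella aerogenes.
Reversing Lactose → still no organism matches.
Reversing MR → still no organism matches.

VP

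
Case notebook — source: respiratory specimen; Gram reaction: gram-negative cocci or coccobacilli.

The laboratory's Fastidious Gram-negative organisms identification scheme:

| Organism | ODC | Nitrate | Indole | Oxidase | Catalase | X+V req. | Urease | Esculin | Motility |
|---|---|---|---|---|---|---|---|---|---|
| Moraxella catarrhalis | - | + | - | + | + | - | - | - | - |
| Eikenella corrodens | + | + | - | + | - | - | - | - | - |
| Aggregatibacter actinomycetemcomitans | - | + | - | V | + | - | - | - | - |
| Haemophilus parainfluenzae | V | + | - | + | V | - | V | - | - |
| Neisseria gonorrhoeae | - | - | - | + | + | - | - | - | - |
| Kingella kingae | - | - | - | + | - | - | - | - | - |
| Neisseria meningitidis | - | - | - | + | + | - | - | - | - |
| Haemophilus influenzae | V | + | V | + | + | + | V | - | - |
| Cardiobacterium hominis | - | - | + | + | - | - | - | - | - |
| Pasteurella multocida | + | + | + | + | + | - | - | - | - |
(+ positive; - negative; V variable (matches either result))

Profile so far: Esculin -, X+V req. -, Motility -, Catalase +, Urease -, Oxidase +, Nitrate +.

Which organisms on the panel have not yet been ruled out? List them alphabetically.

Oxidase +: all 10 remaining candidates are consistent.
Esculin -: all 10 remaining candidates are consistent.
X+V req. -: excludes Haemophilus influenzae — 9 left.
Catalase +: excludes Eikenella corrodens, Kingella kingae, Cardiobacterium hominis — 6 left.
Urease -: all 6 remaining candidates are consistent.
Motility -: all 6 remaining candidates are consistent.
Nitrate +: excludes Neisseria gonorrhoeae, Neisseria meningitidis — 4 left.

Aggregatibacter actinomycetemcomitans, Haemophilus parainfluenzae, Moraxella catarrhalis, Pasteurella multocida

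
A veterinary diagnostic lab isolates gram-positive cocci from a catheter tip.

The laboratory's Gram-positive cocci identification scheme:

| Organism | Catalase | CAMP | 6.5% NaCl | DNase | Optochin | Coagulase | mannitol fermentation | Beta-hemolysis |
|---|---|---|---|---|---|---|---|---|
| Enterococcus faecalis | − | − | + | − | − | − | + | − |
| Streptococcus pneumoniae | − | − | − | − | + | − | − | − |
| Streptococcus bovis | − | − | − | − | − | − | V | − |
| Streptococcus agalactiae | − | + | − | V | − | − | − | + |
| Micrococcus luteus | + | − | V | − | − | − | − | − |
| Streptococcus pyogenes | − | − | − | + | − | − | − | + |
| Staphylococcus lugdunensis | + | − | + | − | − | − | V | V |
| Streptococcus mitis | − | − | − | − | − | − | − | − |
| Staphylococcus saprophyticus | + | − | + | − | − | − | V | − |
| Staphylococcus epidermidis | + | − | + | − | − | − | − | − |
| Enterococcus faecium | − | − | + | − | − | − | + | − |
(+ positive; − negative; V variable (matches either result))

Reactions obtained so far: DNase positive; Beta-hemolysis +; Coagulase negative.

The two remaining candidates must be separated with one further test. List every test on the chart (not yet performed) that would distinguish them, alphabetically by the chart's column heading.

DNase +: excludes 9 organisms — 2 left.
Coagulase −: all 2 remaining candidates are consistent.
Beta-hemolysis +: all 2 remaining candidates are consistent.
Two candidates remain: Streptococcus agalactiae and Streptococcus pyogenes.
  Catalase: − vs − — same for both, does not separate.
  CAMP: Streptococcus agalactiae +, Streptococcus pyogenes − — discriminates.
  6.5% NaCl: − vs − — same for both, does not separate.
  Optochin: − vs − — same for both, does not separate.
  mannitol fermentation: − vs − — same for both, does not separate.

CAMP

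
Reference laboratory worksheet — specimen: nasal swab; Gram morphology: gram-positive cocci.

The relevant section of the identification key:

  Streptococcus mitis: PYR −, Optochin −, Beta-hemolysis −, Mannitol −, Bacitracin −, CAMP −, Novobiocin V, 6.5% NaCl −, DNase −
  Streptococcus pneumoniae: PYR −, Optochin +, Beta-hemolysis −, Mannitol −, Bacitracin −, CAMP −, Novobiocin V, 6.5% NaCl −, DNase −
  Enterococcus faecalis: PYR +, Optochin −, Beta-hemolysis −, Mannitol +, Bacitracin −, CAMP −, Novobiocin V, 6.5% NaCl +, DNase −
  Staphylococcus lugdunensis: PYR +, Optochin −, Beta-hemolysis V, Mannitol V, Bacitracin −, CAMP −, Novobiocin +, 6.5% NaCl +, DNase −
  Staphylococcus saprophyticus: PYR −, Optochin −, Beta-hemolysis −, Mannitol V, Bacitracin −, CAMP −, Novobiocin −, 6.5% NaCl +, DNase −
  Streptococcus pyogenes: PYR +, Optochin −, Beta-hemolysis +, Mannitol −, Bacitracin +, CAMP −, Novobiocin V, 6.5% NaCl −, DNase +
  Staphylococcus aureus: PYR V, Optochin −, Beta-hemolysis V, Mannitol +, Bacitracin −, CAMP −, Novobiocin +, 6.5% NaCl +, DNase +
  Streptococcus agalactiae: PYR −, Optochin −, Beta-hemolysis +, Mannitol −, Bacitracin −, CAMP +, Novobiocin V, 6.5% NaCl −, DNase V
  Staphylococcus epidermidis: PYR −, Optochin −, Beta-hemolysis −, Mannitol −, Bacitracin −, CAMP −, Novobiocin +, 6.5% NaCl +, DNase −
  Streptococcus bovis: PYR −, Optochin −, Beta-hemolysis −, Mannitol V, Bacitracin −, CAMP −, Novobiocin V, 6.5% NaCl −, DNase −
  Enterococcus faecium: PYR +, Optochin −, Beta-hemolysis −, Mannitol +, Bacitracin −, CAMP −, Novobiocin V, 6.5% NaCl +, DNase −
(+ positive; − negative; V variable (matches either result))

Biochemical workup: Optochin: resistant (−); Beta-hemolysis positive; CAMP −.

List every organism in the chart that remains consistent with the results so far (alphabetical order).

Beta-hemolysis +: excludes 7 organisms — 4 left.
Optochin −: all 4 remaining candidates are consistent.
CAMP −: excludes Streptococcus agalactiae — 3 left.

Staphylococcus aureus, Staphylococcus lugdunensis, Streptococcus pyogenes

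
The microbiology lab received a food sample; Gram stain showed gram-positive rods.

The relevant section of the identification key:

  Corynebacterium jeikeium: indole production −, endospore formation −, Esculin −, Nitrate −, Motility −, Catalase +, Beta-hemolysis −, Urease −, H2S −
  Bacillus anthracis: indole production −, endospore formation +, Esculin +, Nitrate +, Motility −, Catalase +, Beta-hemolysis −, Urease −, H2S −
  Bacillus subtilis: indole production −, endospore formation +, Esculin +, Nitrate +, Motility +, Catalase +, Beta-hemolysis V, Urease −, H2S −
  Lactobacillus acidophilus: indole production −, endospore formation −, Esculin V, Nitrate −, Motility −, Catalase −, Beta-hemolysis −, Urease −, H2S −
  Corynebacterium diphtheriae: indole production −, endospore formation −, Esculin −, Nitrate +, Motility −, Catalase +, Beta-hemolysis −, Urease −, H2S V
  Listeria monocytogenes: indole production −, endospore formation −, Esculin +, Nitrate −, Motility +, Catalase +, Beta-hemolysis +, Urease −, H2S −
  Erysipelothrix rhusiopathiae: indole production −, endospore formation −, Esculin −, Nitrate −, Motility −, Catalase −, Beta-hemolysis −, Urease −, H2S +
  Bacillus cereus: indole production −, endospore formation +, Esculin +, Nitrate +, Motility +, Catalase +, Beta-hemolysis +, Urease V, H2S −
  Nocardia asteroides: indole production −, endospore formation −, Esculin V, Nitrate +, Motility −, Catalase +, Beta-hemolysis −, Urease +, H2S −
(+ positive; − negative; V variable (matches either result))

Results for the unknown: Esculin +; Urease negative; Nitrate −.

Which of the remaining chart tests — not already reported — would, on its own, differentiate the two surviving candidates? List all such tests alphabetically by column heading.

Esculin +: excludes Corynebacterium jeikeium, Corynebacterium diphtheriae, Erysipelothrix rhusiopathiae — 6 left.
Nitrate −: excludes Bacillus anthracis, Bacillus subtilis, Bacillus cereus, Nocardia asteroides — 2 left.
Urease −: all 2 remaining candidates are consistent.
Two candidates remain: Lactobacillus acidophilus and Listeria monocytogenes.
  indole production: − vs − — same for both, does not separate.
  endospore formation: − vs − — same for both, does not separate.
  Motility: Lactobacillus acidophilus −, Listeria monocytogenes + — discriminates.
  Catalase: Lactobacillus acidophilus −, Listeria monocytogenes + — discriminates.
  Beta-hemolysis: Lactobacillus acidophilus −, Listeria monocytogenes + — discriminates.
  H2S: − vs − — same for both, does not separate.

Beta-hemolysis, Catalase, Motility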